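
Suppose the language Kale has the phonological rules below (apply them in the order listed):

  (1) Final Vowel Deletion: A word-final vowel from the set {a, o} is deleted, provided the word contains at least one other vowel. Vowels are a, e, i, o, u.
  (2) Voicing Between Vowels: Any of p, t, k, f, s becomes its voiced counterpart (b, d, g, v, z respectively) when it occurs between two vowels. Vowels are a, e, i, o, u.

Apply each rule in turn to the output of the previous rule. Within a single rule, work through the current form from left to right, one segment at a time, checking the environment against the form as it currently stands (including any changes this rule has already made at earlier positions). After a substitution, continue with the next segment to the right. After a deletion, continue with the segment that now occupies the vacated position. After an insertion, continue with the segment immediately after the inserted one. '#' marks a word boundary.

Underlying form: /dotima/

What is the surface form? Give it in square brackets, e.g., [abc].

(1) Final Vowel Deletion: [dotima] → [dotim]
(2) Voicing Between Vowels: [dotim] → [dodim]

[dodim]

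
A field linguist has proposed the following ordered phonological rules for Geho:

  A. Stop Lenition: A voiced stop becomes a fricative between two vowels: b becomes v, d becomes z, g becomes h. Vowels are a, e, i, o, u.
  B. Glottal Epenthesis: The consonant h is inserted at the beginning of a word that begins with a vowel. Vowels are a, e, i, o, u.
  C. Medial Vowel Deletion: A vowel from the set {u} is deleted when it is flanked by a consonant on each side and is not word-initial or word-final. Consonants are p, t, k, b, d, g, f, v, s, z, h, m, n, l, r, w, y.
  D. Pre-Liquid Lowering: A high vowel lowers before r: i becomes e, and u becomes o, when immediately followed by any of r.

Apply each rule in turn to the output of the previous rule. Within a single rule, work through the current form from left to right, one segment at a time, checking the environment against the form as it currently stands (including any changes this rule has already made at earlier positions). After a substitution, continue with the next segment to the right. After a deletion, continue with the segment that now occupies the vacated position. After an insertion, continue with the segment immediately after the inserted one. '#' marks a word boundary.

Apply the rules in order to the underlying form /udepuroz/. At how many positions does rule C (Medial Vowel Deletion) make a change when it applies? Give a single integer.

2

A Stop Lenition: [udepuroz] → [uzepuroz]
B Glottal Epenthesis: [uzepuroz] → [huzepuroz]
C Medial Vowel Deletion: [huzepuroz] → [hzeproz]
D Pre-Liquid Lowering: no change — [hzeproz]
Rule C changed 2 position(s).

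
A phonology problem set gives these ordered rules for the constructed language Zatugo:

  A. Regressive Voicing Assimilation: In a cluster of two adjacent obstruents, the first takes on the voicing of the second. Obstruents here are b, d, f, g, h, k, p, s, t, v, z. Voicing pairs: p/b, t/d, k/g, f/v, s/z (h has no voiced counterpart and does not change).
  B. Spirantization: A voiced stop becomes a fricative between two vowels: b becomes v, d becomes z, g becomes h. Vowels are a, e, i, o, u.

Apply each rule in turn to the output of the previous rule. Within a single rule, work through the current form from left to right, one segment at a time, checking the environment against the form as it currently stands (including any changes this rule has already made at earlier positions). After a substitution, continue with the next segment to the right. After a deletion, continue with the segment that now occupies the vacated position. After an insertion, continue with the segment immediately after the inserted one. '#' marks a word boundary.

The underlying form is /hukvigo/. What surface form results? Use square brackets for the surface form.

A Regressive Voicing Assimilation: [hukvigo] → [hugvigo]
B Spirantization: [hugvigo] → [hugviho]

[hugviho]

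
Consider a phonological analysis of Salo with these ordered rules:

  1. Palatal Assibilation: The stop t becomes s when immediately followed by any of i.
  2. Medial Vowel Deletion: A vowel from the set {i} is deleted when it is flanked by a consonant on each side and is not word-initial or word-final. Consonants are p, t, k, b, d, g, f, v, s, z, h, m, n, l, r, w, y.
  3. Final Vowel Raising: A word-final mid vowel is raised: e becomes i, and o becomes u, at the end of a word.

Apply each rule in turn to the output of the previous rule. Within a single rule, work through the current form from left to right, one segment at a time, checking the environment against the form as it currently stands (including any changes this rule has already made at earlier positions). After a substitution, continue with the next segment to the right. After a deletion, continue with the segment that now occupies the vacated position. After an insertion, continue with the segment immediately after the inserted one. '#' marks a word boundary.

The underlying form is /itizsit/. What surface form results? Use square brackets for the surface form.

[iszst]

1 Palatal Assibilation: [itizsit] → [isizsit]
2 Medial Vowel Deletion: [isizsit] → [iszst]
3 Final Vowel Raising: no change — [iszst]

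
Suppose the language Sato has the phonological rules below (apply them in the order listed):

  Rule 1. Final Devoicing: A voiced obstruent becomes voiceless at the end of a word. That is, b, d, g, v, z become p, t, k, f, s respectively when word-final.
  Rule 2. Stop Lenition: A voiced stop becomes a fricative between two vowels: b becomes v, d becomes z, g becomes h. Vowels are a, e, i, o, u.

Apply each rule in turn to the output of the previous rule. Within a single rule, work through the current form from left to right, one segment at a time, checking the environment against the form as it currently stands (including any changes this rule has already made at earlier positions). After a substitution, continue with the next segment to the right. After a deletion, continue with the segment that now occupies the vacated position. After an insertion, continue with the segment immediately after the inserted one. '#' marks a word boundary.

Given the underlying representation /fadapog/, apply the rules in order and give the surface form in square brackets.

[fazapok]

Rule 1 Final Devoicing: [fadapog] → [fadapok]
Rule 2 Stop Lenition: [fadapok] → [fazapok]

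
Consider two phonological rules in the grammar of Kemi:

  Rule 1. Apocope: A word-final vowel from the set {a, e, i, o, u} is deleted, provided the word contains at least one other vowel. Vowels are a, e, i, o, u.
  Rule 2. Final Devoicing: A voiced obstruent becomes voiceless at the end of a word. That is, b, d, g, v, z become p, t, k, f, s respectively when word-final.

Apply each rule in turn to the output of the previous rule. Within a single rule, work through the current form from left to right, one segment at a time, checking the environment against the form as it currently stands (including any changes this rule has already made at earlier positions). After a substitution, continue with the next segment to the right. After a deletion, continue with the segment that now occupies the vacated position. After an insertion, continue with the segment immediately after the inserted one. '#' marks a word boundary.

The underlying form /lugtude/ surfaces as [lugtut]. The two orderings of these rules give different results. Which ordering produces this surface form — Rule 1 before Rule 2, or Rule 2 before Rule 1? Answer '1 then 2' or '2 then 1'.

Order 1 then 2:
  1 Apocope: [lugtude] → [lugtud]
  2 Final Devoicing: [lugtud] → [lugtut]
  result: [lugtut]
Order 2 then 1:
  2 Final Devoicing: no change — [lugtude]
  1 Apocope: [lugtude] → [lugtud]
  result: [lugtud]

1 then 2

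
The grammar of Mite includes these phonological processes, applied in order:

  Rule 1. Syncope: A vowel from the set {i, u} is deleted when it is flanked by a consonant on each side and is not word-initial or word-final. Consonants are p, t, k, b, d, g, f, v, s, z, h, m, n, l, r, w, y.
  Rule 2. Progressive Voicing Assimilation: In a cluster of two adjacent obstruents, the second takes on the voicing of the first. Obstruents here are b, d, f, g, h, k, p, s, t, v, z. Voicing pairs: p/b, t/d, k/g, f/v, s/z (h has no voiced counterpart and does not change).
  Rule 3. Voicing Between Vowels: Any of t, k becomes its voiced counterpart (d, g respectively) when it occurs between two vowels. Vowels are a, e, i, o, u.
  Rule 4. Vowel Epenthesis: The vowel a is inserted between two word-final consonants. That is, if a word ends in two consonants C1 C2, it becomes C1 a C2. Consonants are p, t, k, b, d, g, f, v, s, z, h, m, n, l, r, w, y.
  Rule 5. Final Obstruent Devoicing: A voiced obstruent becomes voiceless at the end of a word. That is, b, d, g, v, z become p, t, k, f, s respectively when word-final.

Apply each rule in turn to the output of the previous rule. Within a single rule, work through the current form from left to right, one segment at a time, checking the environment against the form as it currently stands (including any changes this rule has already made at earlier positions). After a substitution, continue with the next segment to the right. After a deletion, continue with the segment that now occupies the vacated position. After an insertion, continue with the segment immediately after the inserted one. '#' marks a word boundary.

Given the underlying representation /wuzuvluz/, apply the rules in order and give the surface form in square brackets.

[wzvlas]

Rule 1 Syncope: [wuzuvluz] → [wzvlz]
Rule 2 Progressive Voicing Assimilation: no change — [wzvlz]
Rule 3 Voicing Between Vowels: no change — [wzvlz]
Rule 4 Vowel Epenthesis: [wzvlz] → [wzvlaz]
Rule 5 Final Obstruent Devoicing: [wzvlaz] → [wzvlas]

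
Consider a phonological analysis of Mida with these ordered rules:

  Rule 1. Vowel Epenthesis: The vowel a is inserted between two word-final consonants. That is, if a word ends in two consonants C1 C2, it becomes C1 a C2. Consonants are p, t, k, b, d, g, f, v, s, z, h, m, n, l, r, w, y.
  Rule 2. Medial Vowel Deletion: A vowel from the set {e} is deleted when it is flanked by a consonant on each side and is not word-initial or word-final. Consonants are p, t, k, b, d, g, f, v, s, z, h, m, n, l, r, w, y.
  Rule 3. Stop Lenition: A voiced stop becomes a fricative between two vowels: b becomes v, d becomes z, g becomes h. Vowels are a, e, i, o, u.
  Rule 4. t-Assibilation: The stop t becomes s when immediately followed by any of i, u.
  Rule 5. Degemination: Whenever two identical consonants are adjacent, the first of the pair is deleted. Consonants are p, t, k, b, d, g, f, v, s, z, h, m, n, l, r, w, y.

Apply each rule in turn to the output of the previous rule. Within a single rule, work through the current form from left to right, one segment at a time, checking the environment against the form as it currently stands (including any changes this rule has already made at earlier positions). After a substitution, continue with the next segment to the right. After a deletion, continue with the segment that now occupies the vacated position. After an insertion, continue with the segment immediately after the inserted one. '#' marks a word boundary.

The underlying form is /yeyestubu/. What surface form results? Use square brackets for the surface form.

Rule 1 Vowel Epenthesis: no change — [yeyestubu]
Rule 2 Medial Vowel Deletion: [yeyestubu] → [yystubu]
Rule 3 Stop Lenition: [yystubu] → [yystuvu]
Rule 4 t-Assibilation: [yystuvu] → [yyssuvu]
Rule 5 Degemination: [yyssuvu] → [ysuvu]

[ysuvu]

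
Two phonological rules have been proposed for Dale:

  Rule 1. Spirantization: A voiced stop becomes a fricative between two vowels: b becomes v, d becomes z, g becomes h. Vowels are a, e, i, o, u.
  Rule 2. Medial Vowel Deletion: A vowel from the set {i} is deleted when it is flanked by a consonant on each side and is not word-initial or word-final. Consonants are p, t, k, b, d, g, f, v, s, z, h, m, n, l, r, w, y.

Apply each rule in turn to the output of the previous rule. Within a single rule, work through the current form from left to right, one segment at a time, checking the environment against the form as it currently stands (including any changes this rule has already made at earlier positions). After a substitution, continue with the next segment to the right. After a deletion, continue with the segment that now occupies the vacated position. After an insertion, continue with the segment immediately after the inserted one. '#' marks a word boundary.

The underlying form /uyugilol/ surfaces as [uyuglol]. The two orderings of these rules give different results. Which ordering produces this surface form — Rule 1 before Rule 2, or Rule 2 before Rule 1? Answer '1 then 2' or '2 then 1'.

Order 1 then 2:
  1 Spirantization: [uyugilol] → [uyuhilol]
  2 Medial Vowel Deletion: [uyuhilol] → [uyuhlol]
  result: [uyuhlol]
Order 2 then 1:
  2 Medial Vowel Deletion: [uyugilol] → [uyuglol]
  1 Spirantization: no change — [uyuglol]
  result: [uyuglol]

2 then 1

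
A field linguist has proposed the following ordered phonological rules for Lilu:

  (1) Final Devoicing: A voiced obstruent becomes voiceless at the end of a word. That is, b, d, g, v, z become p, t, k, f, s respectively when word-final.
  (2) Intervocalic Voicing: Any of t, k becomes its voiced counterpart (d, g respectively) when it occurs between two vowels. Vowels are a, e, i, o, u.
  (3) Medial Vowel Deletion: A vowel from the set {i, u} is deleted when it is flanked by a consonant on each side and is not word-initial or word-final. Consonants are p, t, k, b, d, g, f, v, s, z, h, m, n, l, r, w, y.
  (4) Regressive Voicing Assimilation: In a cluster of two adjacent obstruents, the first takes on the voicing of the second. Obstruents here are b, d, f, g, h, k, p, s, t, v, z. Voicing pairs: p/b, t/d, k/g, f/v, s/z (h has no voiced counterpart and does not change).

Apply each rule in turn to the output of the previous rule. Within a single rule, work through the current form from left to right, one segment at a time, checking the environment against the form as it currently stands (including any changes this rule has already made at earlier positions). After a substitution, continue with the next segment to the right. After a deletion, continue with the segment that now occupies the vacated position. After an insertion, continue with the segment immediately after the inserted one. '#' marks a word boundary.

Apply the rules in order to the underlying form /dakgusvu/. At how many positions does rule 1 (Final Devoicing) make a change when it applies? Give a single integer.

(1) Final Devoicing: no change — [dakgusvu]
(2) Intervocalic Voicing: no change — [dakgusvu]
(3) Medial Vowel Deletion: [dakgusvu] → [dakgsvu]
(4) Regressive Voicing Assimilation: [dakgsvu] → [dagkzvu]
Rule 1 changed 0 position(s).

0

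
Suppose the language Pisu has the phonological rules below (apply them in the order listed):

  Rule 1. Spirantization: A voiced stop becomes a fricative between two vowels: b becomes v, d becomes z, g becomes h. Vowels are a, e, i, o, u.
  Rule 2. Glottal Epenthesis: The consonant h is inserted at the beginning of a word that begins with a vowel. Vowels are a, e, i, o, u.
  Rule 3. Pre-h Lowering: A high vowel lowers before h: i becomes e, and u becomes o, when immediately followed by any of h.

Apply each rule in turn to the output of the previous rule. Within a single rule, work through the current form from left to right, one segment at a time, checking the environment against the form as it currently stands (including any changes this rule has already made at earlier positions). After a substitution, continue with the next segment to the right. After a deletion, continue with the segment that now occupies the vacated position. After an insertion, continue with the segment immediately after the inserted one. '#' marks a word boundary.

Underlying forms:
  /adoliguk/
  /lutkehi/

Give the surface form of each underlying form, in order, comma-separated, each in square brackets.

/adoliguk/:
  Rule 1 Spirantization: [adoliguk] → [azolihuk]
  Rule 2 Glottal Epenthesis: [azolihuk] → [hazolihuk]
  Rule 3 Pre-h Lowering: [hazolihuk] → [hazolehuk]
/lutkehi/:
  Rule 1 Spirantization: no change — [lutkehi]
  Rule 2 Glottal Epenthesis: no change — [lutkehi]
  Rule 3 Pre-h Lowering: no change — [lutkehi]

[hazolehuk], [lutkehi]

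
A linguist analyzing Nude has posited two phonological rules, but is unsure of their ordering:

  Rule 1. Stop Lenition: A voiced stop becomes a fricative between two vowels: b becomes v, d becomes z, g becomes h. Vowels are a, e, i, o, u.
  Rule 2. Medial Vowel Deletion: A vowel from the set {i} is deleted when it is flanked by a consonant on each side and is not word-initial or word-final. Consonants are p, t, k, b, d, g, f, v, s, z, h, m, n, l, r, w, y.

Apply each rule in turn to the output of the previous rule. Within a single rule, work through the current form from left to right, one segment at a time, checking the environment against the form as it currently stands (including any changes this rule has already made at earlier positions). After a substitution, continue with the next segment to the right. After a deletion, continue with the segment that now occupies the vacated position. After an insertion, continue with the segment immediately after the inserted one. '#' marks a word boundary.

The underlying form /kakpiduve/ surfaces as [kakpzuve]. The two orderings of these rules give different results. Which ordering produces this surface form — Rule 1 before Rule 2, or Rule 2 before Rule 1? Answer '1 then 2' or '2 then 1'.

Order 1 then 2:
  1 Stop Lenition: [kakpiduve] → [kakpizuve]
  2 Medial Vowel Deletion: [kakpizuve] → [kakpzuve]
  result: [kakpzuve]
Order 2 then 1:
  2 Medial Vowel Deletion: [kakpiduve] → [kakpduve]
  1 Stop Lenition: no change — [kakpduve]
  result: [kakpduve]

1 then 2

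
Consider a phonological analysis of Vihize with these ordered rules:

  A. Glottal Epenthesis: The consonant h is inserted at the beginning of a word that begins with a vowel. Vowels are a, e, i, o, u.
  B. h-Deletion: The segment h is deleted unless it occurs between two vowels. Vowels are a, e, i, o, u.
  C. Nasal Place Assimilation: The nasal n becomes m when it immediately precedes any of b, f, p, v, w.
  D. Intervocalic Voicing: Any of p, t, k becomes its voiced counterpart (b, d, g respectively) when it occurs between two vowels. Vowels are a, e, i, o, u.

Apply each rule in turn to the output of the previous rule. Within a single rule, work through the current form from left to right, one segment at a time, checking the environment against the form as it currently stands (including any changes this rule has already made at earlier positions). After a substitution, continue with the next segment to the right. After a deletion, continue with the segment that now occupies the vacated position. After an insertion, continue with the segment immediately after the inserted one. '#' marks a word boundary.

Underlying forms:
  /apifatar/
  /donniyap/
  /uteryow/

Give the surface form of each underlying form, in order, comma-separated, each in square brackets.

[abifadar], [donniyap], [uderyow]

/apifatar/:
  A Glottal Epenthesis: [apifatar] → [hapifatar]
  B h-Deletion: [hapifatar] → [apifatar]
  C Nasal Place Assimilation: no change — [apifatar]
  D Intervocalic Voicing: [apifatar] → [abifadar]
/donniyap/:
  A Glottal Epenthesis: no change — [donniyap]
  B h-Deletion: no change — [donniyap]
  C Nasal Place Assimilation: no change — [donniyap]
  D Intervocalic Voicing: no change — [donniyap]
/uteryow/:
  A Glottal Epenthesis: [uteryow] → [huteryow]
  B h-Deletion: [huteryow] → [uteryow]
  C Nasal Place Assimilation: no change — [uteryow]
  D Intervocalic Voicing: [uteryow] → [uderyow]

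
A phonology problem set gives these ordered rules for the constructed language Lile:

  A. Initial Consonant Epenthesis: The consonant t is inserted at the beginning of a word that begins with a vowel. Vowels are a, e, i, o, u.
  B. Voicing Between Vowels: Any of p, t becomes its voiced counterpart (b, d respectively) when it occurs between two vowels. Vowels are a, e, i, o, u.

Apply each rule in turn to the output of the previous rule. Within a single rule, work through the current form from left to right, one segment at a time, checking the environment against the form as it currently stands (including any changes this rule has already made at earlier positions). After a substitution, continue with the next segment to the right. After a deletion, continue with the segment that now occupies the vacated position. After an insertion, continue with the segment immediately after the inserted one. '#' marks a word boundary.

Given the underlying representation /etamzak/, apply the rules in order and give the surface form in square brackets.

A Initial Consonant Epenthesis: [etamzak] → [tetamzak]
B Voicing Between Vowels: [tetamzak] → [tedamzak]

[tedamzak]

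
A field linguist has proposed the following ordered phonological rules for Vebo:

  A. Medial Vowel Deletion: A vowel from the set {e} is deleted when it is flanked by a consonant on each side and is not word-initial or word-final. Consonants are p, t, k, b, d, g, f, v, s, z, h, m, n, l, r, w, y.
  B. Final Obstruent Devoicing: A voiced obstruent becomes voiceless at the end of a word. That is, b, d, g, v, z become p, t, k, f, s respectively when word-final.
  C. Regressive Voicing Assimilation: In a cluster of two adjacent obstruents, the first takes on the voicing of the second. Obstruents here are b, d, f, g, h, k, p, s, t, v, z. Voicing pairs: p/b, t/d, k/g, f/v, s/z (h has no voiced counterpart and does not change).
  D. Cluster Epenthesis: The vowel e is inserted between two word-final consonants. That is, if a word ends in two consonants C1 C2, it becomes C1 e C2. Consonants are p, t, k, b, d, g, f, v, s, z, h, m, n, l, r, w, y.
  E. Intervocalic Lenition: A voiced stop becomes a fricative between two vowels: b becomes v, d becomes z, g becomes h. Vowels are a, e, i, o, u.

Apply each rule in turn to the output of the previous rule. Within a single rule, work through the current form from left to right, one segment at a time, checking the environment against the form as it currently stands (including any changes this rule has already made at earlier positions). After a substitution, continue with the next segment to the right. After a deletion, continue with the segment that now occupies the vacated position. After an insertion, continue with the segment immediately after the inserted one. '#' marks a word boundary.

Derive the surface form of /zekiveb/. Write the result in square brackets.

A Medial Vowel Deletion: [zekiveb] → [zkivb]
B Final Obstruent Devoicing: [zkivb] → [zkivp]
C Regressive Voicing Assimilation: [zkivp] → [skifp]
D Cluster Epenthesis: [skifp] → [skifep]
E Intervocalic Lenition: no change — [skifep]

[skifep]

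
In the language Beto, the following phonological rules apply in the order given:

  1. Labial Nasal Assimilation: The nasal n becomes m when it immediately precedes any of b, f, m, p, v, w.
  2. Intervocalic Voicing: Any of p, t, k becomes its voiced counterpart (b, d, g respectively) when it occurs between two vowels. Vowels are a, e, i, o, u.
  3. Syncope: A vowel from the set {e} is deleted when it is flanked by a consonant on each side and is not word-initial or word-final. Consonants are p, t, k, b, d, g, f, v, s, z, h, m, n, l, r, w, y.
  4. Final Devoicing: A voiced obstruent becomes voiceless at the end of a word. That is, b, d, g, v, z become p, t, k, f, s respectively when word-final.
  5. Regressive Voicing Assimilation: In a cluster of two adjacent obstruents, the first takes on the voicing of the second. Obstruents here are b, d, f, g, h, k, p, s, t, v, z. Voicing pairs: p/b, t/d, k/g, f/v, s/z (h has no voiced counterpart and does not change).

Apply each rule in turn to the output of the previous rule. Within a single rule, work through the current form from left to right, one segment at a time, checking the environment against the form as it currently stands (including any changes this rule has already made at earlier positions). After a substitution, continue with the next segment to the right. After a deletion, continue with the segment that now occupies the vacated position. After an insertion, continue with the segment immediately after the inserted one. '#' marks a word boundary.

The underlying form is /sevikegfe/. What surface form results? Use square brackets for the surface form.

1 Labial Nasal Assimilation: no change — [sevikegfe]
2 Intervocalic Voicing: [sevikegfe] → [sevigegfe]
3 Syncope: [sevigegfe] → [sviggfe]
4 Final Devoicing: no change — [sviggfe]
5 Regressive Voicing Assimilation: [sviggfe] → [zvigkfe]

[zvigkfe]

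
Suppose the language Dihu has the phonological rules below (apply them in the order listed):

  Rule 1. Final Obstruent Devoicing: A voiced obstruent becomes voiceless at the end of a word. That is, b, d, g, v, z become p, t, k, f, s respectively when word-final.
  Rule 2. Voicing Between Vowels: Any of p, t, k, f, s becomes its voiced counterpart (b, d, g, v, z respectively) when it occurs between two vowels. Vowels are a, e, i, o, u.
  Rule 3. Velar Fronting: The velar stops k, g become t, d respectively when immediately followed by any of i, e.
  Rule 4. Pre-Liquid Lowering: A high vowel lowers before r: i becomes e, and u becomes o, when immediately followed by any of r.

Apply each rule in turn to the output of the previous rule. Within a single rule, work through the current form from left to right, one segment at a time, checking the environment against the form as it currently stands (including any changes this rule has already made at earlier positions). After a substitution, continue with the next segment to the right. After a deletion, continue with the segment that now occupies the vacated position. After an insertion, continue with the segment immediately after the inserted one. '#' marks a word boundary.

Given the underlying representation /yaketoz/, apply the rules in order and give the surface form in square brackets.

[yadedos]

Rule 1 Final Obstruent Devoicing: [yaketoz] → [yaketos]
Rule 2 Voicing Between Vowels: [yaketos] → [yagedos]
Rule 3 Velar Fronting: [yagedos] → [yadedos]
Rule 4 Pre-Liquid Lowering: no change — [yadedos]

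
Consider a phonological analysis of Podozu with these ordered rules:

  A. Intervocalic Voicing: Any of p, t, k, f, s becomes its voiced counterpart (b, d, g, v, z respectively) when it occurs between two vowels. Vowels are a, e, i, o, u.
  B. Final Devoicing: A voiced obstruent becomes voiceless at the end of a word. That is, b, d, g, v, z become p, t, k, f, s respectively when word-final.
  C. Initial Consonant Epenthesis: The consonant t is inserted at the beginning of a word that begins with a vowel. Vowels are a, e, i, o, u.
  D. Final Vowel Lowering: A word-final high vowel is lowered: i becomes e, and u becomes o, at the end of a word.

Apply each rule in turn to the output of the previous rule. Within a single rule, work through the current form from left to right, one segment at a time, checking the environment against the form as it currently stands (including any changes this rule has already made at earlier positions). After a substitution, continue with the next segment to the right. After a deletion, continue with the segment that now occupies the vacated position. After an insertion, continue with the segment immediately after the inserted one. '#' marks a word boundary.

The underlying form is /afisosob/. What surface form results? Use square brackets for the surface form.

A Intervocalic Voicing: [afisosob] → [avizozob]
B Final Devoicing: [avizozob] → [avizozop]
C Initial Consonant Epenthesis: [avizozop] → [tavizozop]
D Final Vowel Lowering: no change — [tavizozop]

[tavizozop]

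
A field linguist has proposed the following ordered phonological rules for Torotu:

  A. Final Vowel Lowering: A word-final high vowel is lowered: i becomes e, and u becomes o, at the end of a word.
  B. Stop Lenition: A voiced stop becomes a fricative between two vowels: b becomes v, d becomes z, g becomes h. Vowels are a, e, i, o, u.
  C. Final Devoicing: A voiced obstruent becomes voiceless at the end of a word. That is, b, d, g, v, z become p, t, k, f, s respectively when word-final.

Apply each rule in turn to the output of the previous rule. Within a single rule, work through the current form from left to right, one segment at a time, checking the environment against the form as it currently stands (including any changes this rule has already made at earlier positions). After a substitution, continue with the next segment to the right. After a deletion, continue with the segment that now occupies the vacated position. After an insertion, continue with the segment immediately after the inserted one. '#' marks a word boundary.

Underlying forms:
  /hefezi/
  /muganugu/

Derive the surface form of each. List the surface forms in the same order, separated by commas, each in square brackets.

[hefeze], [muhanuho]

/hefezi/:
  A Final Vowel Lowering: [hefezi] → [hefeze]
  B Stop Lenition: no change — [hefeze]
  C Final Devoicing: no change — [hefeze]
/muganugu/:
  A Final Vowel Lowering: [muganugu] → [muganugo]
  B Stop Lenition: [muganugo] → [muhanuho]
  C Final Devoicing: no change — [muhanuho]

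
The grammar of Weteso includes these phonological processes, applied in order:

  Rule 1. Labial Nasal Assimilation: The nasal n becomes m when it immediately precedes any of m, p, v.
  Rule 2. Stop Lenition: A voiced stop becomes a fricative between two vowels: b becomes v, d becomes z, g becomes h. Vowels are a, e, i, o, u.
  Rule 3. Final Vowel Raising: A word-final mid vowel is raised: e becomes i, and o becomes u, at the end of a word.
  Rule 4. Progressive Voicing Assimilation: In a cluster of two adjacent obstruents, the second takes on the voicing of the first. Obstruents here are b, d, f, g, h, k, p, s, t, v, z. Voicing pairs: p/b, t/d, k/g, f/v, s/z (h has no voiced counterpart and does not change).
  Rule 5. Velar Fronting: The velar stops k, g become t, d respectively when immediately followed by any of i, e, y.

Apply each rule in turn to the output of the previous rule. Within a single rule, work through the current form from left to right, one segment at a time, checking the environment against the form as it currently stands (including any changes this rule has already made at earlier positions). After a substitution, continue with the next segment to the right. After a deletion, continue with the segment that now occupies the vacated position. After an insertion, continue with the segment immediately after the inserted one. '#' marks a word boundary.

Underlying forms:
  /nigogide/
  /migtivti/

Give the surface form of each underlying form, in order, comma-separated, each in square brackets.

/nigogide/:
  Rule 1 Labial Nasal Assimilation: no change — [nigogide]
  Rule 2 Stop Lenition: [nigogide] → [nihohize]
  Rule 3 Final Vowel Raising: [nihohize] → [nihohizi]
  Rule 4 Progressive Voicing Assimilation: no change — [nihohizi]
  Rule 5 Velar Fronting: no change — [nihohizi]
/migtivti/:
  Rule 1 Labial Nasal Assimilation: no change — [migtivti]
  Rule 2 Stop Lenition: no change — [migtivti]
  Rule 3 Final Vowel Raising: no change — [migtivti]
  Rule 4 Progressive Voicing Assimilation: [migtivti] → [migdivdi]
  Rule 5 Velar Fronting: no change — [migdivdi]

[nihohizi], [migdivdi]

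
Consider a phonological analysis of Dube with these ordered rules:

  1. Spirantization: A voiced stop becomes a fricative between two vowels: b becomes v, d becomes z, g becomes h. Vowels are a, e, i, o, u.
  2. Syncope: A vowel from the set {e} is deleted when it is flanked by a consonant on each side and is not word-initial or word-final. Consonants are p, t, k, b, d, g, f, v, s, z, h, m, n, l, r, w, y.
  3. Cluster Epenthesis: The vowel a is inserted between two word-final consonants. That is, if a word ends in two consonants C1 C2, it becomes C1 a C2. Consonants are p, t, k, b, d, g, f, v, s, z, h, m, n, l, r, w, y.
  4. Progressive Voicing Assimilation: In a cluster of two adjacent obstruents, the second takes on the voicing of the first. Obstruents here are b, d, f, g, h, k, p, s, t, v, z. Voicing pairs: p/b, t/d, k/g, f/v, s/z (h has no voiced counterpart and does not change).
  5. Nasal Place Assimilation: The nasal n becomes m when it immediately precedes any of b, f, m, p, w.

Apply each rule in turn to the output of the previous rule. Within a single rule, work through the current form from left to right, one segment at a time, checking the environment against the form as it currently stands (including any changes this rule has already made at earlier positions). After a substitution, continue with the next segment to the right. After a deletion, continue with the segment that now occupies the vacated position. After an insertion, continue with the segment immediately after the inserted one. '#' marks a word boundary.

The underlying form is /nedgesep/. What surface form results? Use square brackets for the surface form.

1 Spirantization: no change — [nedgesep]
2 Syncope: [nedgesep] → [ndgsp]
3 Cluster Epenthesis: [ndgsp] → [ndgsap]
4 Progressive Voicing Assimilation: [ndgsap] → [ndgzap]
5 Nasal Place Assimilation: no change — [ndgzap]

[ndgzap]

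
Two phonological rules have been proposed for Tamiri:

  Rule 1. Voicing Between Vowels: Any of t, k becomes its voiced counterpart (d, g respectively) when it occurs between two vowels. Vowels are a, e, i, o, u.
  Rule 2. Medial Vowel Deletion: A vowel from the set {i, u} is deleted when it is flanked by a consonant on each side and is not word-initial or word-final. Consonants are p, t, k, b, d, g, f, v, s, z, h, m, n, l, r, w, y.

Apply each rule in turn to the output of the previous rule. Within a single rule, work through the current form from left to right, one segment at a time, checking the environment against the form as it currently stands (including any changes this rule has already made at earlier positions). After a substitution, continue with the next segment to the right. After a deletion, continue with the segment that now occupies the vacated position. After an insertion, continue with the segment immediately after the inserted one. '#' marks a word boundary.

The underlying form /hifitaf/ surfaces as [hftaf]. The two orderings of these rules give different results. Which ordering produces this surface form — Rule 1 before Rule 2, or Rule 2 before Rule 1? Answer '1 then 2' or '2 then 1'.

Order 1 then 2:
  1 Voicing Between Vowels: [hifitaf] → [hifidaf]
  2 Medial Vowel Deletion: [hifidaf] → [hfdaf]
  result: [hfdaf]
Order 2 then 1:
  2 Medial Vowel Deletion: [hifitaf] → [hftaf]
  1 Voicing Between Vowels: no change — [hftaf]
  result: [hftaf]

2 then 1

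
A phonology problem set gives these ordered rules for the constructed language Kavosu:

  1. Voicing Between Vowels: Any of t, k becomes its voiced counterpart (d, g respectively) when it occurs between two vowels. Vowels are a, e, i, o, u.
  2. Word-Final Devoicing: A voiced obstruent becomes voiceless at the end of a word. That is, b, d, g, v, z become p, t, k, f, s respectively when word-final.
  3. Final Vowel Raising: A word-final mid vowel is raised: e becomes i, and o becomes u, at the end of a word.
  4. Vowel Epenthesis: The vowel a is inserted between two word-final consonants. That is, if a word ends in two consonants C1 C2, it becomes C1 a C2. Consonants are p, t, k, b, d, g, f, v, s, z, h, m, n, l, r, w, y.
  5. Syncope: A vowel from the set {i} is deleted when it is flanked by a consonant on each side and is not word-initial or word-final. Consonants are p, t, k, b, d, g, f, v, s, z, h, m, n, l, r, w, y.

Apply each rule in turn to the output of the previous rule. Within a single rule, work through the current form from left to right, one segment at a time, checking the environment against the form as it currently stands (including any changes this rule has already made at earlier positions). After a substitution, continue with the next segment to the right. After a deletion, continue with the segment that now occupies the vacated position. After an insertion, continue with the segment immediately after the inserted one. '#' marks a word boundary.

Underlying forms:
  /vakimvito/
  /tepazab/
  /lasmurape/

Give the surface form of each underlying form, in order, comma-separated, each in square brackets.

[vagmvdu], [tepazap], [lasmurapi]

/vakimvito/:
  1 Voicing Between Vowels: [vakimvito] → [vagimvido]
  2 Word-Final Devoicing: no change — [vagimvido]
  3 Final Vowel Raising: [vagimvido] → [vagimvidu]
  4 Vowel Epenthesis: no change — [vagimvidu]
  5 Syncope: [vagimvidu] → [vagmvdu]
/tepazab/:
  1 Voicing Between Vowels: no change — [tepazab]
  2 Word-Final Devoicing: [tepazab] → [tepazap]
  3 Final Vowel Raising: no change — [tepazap]
  4 Vowel Epenthesis: no change — [tepazap]
  5 Syncope: no change — [tepazap]
/lasmurape/:
  1 Voicing Between Vowels: no change — [lasmurape]
  2 Word-Final Devoicing: no change — [lasmurape]
  3 Final Vowel Raising: [lasmurape] → [lasmurapi]
  4 Vowel Epenthesis: no change — [lasmurapi]
  5 Syncope: no change — [lasmurapi]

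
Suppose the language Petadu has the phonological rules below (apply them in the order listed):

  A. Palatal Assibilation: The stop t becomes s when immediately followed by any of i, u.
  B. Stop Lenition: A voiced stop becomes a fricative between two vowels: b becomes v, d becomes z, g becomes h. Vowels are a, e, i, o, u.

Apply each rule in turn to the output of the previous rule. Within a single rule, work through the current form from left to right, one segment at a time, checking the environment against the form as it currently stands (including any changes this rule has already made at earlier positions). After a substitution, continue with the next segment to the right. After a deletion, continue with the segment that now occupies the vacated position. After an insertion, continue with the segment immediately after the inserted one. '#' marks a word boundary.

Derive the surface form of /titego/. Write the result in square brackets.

[siteho]

A Palatal Assibilation: [titego] → [sitego]
B Stop Lenition: [sitego] → [siteho]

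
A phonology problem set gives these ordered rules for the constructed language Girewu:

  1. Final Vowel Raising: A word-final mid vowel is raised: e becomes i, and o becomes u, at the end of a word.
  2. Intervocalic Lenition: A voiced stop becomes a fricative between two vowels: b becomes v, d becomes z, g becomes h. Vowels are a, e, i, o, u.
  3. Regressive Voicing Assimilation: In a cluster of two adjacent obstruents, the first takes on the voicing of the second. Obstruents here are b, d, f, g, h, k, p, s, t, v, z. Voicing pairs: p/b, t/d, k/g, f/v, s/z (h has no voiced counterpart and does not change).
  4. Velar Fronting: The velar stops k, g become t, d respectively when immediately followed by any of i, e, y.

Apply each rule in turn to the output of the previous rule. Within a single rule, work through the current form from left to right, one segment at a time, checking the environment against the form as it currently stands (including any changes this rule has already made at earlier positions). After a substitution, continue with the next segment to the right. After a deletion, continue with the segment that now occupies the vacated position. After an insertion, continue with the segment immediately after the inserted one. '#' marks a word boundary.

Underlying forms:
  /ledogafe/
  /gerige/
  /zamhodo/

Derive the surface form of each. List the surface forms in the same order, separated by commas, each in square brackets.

/ledogafe/:
  1 Final Vowel Raising: [ledogafe] → [ledogafi]
  2 Intervocalic Lenition: [ledogafi] → [lezohafi]
  3 Regressive Voicing Assimilation: no change — [lezohafi]
  4 Velar Fronting: no change — [lezohafi]
/gerige/:
  1 Final Vowel Raising: [gerige] → [gerigi]
  2 Intervocalic Lenition: [gerigi] → [gerihi]
  3 Regressive Voicing Assimilation: no change — [gerihi]
  4 Velar Fronting: [gerihi] → [derihi]
/zamhodo/:
  1 Final Vowel Raising: [zamhodo] → [zamhodu]
  2 Intervocalic Lenition: [zamhodu] → [zamhozu]
  3 Regressive Voicing Assimilation: no change — [zamhozu]
  4 Velar Fronting: no change — [zamhozu]

[lezohafi], [derihi], [zamhozu]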